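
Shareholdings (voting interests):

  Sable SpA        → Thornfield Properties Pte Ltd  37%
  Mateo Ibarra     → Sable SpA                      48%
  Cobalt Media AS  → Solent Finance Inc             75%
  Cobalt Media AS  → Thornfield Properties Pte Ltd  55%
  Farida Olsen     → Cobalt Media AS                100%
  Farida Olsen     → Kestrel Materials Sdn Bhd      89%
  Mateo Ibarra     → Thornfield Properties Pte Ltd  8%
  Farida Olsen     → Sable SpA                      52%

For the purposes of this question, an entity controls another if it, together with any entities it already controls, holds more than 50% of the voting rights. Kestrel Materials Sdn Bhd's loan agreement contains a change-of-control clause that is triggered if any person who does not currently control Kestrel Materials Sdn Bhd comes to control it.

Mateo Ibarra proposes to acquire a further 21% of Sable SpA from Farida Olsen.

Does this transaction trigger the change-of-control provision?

No

The purchase adds only to Mateo's holdings (Farida's stake shrinks), so Mateo is the only person who could newly come to control Kestrel.
Mateo's largest direct stake is 48% in Sable, which does not meet the threshold, so Mateo controls no company.
Neither Mateo nor any entity Mateo controls holds any voting interest in Kestrel.
So before the transaction, Mateo does not control Kestrel.
After the purchase, Mateo's direct stake in Sable rises to 48% + 21% = 69%, and Farida's stake falls to 31%.
Mateo holds 69% of Sable, so Mateo controls Sable.
After the transaction, neither Mateo nor any entity Mateo controls holds a voting interest in Kestrel, so Mateo still does not control it.
No new person acquires control, so the clause is not triggered.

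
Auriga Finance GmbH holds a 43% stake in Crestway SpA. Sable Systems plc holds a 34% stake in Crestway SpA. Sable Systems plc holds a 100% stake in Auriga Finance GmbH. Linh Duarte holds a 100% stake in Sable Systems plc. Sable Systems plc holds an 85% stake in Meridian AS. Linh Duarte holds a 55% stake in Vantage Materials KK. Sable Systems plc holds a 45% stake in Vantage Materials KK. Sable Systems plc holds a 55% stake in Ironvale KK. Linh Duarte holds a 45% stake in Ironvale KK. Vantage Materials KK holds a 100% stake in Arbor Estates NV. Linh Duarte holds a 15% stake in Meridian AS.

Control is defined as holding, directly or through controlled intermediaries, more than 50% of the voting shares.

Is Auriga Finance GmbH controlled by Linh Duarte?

Linh holds 100% of Sable, so Linh controls Sable.
Sable holds 100% of Auriga, so Linh controls Auriga.

Yes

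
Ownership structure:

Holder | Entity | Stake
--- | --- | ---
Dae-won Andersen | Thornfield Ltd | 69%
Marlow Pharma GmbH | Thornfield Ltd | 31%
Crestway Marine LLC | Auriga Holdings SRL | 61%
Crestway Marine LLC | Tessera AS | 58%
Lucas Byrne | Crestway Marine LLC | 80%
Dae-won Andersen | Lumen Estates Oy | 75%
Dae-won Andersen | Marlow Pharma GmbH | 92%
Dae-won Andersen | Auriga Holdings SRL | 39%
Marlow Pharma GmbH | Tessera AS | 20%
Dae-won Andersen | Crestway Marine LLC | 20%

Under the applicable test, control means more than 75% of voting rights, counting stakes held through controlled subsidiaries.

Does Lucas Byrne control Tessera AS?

Lucas holds 80% of Crestway, so Lucas controls Crestway.
In Tessera, Lucas's side holds only 58%, not > 75%.
So Lucas does not control Tessera.

No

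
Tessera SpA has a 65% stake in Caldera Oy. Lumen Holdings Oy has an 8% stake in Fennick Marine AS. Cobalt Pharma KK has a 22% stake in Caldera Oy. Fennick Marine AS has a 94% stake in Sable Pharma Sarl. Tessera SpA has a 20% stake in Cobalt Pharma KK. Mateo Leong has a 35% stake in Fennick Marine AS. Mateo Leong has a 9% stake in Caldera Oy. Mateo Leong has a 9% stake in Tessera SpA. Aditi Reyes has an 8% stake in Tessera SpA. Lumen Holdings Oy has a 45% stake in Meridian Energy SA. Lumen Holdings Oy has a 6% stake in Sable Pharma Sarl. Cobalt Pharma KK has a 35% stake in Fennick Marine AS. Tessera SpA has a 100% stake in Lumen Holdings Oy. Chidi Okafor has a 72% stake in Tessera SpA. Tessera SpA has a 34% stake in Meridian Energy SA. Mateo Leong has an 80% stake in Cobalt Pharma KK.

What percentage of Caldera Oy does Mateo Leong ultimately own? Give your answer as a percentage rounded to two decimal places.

Mateo reaches Caldera along 4 paths.
Via Cobalt: 80% × 22% = 17.6%.
Via Tessera → Cobalt: 9% × 20% × 22% = 0.396%.
Via Tessera: 9% × 65% = 5.85%.
Direct stake: 9% = 9%.
Total: 17.6% + 0.396% + 5.85% + 9% = 32.846%.
Rounded: 32.85%.

32.85%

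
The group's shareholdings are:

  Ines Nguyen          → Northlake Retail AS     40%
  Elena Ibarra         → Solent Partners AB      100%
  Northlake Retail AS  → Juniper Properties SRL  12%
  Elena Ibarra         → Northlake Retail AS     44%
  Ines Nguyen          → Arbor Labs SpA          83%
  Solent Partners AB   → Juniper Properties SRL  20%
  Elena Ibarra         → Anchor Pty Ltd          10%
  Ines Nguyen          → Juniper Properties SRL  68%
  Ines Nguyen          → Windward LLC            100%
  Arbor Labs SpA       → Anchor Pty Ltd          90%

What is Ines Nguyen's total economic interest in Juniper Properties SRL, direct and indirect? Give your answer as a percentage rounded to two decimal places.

72.80%

Ines reaches Juniper along 2 paths.
Direct stake: 68% = 68%.
Via Northlake: 40% × 12% = 4.8%.
Total: 68% + 4.8% = 72.8%.
Rounded: 72.80%.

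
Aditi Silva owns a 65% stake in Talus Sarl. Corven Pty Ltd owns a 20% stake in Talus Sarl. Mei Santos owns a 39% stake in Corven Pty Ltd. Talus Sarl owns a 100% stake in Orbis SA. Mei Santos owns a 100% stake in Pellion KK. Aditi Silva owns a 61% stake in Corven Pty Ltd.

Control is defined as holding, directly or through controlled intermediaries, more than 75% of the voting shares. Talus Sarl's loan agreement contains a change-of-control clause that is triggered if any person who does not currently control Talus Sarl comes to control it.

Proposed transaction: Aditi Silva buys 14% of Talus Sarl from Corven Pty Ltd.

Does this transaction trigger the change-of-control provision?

The purchase adds only to Aditi's holdings (Corven's stake shrinks), so Aditi is the only person who could newly come to control Talus.
Aditi's largest direct stake is 65% in Talus, which does not meet the threshold, so Aditi controls no company.
In Talus, Aditi's side holds only 65%, not > 75%.
So before the transaction, Aditi does not control Talus.
After the purchase, Aditi's direct stake in Talus rises to 65% + 14% = 79%, and Corven's stake falls to 6%.
Aditi holds 79% of Talus, so Aditi controls Talus.
Aditi did not control Talus before and does after, so the clause is triggered.

Yes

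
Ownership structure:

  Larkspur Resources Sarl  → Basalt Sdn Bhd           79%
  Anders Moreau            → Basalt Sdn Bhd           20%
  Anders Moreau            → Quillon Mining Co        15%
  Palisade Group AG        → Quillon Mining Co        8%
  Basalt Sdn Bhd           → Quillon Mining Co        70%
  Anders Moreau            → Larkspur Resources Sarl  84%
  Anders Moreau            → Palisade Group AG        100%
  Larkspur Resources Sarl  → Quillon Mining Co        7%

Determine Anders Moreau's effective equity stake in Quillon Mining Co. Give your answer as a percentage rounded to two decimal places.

Anders reaches Quillon along 5 paths.
Via Larkspur → Basalt: 84% × 79% × 70% = 46.452%.
Via Basalt: 20% × 70% = 14%.
Direct stake: 15% = 15%.
Via Palisade: 100% × 8% = 8%.
Via Larkspur: 84% × 7% = 5.88%.
Total: 46.452% + 14% + 15% + 8% + 5.88% = 89.332%.
Rounded: 89.33%.

89.33%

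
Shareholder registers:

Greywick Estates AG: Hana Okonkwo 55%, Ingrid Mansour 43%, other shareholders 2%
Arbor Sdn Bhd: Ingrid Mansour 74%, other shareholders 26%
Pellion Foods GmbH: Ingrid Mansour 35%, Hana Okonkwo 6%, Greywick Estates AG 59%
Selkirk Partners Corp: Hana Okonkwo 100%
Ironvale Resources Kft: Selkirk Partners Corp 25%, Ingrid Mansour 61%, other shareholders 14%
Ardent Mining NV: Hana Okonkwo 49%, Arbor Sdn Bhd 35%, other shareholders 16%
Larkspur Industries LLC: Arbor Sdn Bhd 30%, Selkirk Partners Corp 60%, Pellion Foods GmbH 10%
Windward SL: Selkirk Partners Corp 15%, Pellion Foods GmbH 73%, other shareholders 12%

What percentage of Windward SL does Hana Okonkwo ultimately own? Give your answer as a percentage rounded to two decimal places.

Hana reaches Windward along 3 paths.
Via Selkirk: 100% × 15% = 15%.
Via Pellion: 6% × 73% = 4.38%.
Via Greywick → Pellion: 55% × 59% × 73% = 23.6885%.
Total: 15% + 4.38% + 23.6885% = 43.0685%.
Rounded: 43.07%.

43.07%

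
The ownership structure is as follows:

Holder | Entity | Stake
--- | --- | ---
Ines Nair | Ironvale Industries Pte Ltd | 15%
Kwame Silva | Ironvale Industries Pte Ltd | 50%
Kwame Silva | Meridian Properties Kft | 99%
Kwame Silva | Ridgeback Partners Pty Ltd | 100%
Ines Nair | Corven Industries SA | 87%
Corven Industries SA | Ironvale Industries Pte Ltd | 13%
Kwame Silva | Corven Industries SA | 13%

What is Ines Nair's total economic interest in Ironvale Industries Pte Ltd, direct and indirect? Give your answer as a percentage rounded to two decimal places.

Ines reaches Ironvale along 2 paths.
Direct stake: 15% = 15%.
Via Corven: 87% × 13% = 11.31%.
Total: 15% + 11.31% = 26.31%.

26.31%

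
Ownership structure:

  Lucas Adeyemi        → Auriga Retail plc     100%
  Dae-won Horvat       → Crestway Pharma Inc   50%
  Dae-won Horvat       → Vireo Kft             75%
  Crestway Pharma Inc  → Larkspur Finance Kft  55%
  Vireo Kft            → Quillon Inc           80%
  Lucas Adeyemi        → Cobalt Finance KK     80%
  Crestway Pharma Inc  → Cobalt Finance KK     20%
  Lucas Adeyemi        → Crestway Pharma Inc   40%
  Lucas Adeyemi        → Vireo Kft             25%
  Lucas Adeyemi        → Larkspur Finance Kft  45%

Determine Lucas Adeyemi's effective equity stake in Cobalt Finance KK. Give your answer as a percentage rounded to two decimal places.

Lucas reaches Cobalt along 2 paths.
Direct stake: 80% = 80%.
Via Crestway: 40% × 20% = 8%.
Total: 80% + 8% = 88%.
Rounded: 88.00%.

88.00%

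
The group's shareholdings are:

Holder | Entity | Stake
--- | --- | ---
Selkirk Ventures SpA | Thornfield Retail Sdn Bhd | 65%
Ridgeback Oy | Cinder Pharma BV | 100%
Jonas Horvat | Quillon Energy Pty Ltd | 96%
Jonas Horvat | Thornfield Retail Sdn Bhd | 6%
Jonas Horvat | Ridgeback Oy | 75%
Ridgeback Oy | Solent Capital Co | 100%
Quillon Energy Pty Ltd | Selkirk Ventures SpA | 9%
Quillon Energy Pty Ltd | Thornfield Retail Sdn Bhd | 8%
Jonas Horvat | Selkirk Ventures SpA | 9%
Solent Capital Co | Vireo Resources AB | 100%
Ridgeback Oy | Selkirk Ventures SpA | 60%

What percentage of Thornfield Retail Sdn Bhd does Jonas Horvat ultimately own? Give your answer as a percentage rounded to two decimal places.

54.40%

Jonas reaches Thornfield along 5 paths.
Direct stake: 6% = 6%.
Via Quillon: 96% × 8% = 7.68%.
Via Selkirk: 9% × 65% = 5.85%.
Via Ridgeback → Selkirk: 75% × 60% × 65% = 29.25%.
Via Quillon → Selkirk: 96% × 9% × 65% = 5.616%.
Total: 6% + 7.68% + 5.85% + 29.25% + 5.616% = 54.396%.
Rounded: 54.40%.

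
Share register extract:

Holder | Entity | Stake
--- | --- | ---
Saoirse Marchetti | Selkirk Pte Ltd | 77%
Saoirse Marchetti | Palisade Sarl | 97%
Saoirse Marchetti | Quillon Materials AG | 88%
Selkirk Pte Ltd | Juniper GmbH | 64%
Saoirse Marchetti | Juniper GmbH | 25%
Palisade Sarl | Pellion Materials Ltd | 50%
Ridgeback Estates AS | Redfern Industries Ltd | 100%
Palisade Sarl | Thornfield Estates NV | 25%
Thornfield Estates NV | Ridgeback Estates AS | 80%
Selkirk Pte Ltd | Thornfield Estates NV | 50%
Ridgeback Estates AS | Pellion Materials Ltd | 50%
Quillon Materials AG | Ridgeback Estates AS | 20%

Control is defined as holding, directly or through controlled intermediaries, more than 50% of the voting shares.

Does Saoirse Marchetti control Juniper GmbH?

Yes

Saoirse holds 77% of Selkirk, so Saoirse controls Selkirk.
Selkirk and Saoirse together hold 64% + 25% = 89% of Juniper, so Saoirse controls Juniper.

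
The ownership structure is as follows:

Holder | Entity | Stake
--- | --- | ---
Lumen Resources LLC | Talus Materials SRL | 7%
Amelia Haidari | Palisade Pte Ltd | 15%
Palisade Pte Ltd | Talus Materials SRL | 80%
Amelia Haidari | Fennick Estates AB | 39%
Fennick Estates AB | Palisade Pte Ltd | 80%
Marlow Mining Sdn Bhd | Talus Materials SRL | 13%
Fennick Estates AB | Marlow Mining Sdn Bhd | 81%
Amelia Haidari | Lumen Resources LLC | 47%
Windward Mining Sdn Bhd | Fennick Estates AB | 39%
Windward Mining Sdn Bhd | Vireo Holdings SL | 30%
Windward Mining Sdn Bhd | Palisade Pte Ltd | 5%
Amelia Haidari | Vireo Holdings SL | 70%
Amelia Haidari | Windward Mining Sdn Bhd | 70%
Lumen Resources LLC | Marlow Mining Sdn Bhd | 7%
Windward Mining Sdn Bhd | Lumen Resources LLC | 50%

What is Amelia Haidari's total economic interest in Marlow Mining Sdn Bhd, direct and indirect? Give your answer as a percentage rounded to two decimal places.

Amelia reaches Marlow along 4 paths.
Via Windward → Fennick: 70% × 39% × 81% = 22.113%.
Via Fennick: 39% × 81% = 31.59%.
Via Lumen: 47% × 7% = 3.29%.
Via Windward → Lumen: 70% × 50% × 7% = 2.45%.
Total: 22.113% + 31.59% + 3.29% + 2.45% = 59.443%.
Rounded: 59.44%.

59.44%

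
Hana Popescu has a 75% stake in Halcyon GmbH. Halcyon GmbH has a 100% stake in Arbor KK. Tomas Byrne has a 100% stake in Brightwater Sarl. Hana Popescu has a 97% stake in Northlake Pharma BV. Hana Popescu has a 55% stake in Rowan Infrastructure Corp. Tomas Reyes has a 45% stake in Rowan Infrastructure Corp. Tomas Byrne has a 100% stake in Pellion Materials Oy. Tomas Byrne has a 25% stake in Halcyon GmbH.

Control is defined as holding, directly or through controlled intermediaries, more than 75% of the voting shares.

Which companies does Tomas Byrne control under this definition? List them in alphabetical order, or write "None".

Brightwater Sarl, Pellion Materials Oy

Tomas Byrne holds 100% of Brightwater, so Tomas Byrne controls Brightwater.
Tomas Byrne holds 100% of Pellion, so Tomas Byrne controls Pellion.
No other company's threshold is met.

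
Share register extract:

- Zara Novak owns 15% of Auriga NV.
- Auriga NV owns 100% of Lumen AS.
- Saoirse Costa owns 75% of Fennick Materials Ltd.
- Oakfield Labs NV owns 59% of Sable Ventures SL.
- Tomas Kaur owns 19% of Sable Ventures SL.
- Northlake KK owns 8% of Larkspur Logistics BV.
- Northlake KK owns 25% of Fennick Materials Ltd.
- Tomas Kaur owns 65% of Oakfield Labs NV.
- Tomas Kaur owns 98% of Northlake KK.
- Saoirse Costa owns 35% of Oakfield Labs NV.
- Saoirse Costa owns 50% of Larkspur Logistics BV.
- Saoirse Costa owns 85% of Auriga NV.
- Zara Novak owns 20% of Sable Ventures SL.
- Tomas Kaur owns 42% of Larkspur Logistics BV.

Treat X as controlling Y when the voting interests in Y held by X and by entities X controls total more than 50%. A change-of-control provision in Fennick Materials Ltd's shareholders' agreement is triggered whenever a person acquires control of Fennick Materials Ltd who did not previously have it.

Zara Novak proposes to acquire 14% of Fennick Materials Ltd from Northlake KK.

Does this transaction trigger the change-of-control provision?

No

The purchase adds only to Zara's holdings (Northlake's stake shrinks), so Zara is the only person who could newly come to control Fennick.
Zara's largest direct stake is 20% in Sable, which does not meet the threshold, so Zara controls no company.
Neither Zara nor any entity Zara controls holds any voting interest in Fennick.
So before the transaction, Zara does not control Fennick.
After the purchase, Zara holds 14% of Fennick directly, and Northlake's stake falls to 11%.
After the transaction, Zara's side holds 14% of Fennick, not > 50%, so Zara still does not control Fennick.
No new person acquires control, so the clause is not triggered.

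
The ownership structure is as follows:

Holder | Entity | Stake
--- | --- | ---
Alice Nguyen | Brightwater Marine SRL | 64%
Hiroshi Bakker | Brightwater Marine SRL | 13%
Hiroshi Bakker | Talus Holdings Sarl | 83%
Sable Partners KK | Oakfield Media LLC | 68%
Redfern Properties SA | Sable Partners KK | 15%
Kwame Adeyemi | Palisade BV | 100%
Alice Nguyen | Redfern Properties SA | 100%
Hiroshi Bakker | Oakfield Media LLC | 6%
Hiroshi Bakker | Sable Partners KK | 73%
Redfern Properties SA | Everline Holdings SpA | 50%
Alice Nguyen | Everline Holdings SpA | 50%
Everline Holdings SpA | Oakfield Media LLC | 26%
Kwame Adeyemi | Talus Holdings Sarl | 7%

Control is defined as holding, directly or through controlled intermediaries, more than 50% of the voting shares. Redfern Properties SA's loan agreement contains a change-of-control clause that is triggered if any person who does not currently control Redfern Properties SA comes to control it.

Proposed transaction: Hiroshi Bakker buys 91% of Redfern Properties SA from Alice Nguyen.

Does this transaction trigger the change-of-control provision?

Yes

The purchase adds only to Hiroshi's holdings (Alice's stake shrinks), so Hiroshi is the only person who could newly come to control Redfern.
Hiroshi holds 83% of Talus, so Hiroshi controls Talus.
Hiroshi holds 73% of Sable, so Hiroshi controls Sable.
Sable and Hiroshi together hold 68% + 6% = 74% of Oakfield, so Hiroshi controls Oakfield.
Neither Hiroshi nor any entity Hiroshi controls holds any voting interest in Redfern.
So before the transaction, Hiroshi does not control Redfern.
After the purchase, Hiroshi holds 91% of Redfern directly, and Alice's stake falls to 9%.
Hiroshi holds 91% of Redfern, so Hiroshi controls Redfern.
Hiroshi did not control Redfern before and does after, so the clause is triggered.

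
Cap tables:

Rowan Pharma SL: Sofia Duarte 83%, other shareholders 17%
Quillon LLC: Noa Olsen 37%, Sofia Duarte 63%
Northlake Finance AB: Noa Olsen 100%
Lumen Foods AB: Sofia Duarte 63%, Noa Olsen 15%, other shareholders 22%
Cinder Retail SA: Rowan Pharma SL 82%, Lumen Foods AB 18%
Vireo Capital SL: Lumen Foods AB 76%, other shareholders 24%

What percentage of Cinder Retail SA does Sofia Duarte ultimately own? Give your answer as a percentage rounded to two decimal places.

79.40%

Sofia reaches Cinder along 2 paths.
Via Rowan: 83% × 82% = 68.06%.
Via Lumen: 63% × 18% = 11.34%.
Total: 68.06% + 11.34% = 79.4%.
Rounded: 79.40%.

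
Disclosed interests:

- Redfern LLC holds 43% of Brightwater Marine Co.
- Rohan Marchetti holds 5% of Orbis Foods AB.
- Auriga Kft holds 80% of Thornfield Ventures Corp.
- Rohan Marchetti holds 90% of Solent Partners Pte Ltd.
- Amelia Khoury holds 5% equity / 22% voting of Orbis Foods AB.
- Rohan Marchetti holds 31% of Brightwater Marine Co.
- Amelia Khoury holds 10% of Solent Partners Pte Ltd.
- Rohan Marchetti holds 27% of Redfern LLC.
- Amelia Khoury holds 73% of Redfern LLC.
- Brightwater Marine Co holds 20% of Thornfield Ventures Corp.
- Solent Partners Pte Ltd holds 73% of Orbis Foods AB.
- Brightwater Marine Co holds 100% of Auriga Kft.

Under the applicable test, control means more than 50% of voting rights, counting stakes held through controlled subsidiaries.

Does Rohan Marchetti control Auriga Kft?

No

Rohan holds 90% of Solent, so Rohan controls Solent.
Solent and Rohan together hold 73% + 5% = 78% of Orbis, so Rohan controls Orbis.
Neither Rohan nor any entity Rohan controls holds any voting interest in Auriga.
So Rohan does not control Auriga.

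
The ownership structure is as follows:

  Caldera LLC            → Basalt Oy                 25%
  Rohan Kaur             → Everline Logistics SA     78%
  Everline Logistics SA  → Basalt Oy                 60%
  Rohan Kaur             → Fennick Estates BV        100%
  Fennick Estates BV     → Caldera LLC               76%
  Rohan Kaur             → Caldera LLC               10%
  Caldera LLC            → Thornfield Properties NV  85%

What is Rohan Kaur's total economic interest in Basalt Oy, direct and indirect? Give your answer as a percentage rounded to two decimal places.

Rohan reaches Basalt along 3 paths.
Via Fennick → Caldera: 100% × 76% × 25% = 19%.
Via Caldera: 10% × 25% = 2.5%.
Via Everline: 78% × 60% = 46.8%.
Total: 19% + 2.5% + 46.8% = 68.3%.
Rounded: 68.30%.

68.30%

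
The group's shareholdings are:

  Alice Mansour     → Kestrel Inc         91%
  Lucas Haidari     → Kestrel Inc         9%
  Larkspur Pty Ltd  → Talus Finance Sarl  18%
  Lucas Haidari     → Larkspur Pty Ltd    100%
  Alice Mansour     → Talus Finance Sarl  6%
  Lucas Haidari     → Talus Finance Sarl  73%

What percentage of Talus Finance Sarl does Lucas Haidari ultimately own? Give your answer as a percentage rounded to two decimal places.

Lucas reaches Talus along 2 paths.
Via Larkspur: 100% × 18% = 18%.
Direct stake: 73% = 73%.
Total: 18% + 73% = 91%.
Rounded: 91.00%.

91.00%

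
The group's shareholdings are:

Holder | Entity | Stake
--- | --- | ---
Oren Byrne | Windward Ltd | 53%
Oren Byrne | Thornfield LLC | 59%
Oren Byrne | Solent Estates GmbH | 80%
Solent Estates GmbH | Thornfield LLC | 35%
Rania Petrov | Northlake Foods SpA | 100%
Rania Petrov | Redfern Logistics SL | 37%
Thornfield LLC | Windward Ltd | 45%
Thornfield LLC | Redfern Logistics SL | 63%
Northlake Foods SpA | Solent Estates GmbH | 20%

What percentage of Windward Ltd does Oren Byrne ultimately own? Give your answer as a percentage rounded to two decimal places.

Oren reaches Windward along 3 paths.
Direct stake: 53% = 53%.
Via Solent → Thornfield: 80% × 35% × 45% = 12.6%.
Via Thornfield: 59% × 45% = 26.55%.
Total: 53% + 12.6% + 26.55% = 92.15%.

92.15%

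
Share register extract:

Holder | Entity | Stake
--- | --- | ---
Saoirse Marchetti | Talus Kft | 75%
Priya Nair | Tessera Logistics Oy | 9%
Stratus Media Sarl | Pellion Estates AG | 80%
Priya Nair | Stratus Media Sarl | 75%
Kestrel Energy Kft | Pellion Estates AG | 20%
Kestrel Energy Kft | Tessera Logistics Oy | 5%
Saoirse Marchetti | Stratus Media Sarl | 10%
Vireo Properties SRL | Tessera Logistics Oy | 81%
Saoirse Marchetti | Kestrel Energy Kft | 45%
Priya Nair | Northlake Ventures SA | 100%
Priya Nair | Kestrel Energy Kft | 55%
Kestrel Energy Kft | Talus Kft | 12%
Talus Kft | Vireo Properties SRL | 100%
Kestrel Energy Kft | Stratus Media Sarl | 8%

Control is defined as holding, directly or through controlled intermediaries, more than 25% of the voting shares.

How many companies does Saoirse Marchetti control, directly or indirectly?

4

Saoirse holds 45% of Kestrel, so Saoirse controls Kestrel.
Saoirse and Kestrel together hold 75% + 12% = 87% of Talus, so Saoirse controls Talus.
Talus holds 100% of Vireo, so Saoirse controls Vireo.
Vireo and Kestrel together hold 81% + 5% = 86% of Tessera, so Saoirse controls Tessera.
No other company's threshold is met.
Saoirse controls 4 companies.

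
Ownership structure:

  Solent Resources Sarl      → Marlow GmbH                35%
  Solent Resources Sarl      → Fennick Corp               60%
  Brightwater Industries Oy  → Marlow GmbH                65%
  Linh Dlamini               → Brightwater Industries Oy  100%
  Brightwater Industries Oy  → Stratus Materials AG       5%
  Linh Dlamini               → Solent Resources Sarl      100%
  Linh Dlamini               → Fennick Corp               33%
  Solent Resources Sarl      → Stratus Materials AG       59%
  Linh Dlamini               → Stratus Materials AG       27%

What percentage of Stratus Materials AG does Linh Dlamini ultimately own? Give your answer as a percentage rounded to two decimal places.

91.00%

Linh reaches Stratus along 3 paths.
Via Solent: 100% × 59% = 59%.
Via Brightwater: 100% × 5% = 5%.
Direct stake: 27% = 27%.
Total: 59% + 5% + 27% = 91%.
Rounded: 91.00%.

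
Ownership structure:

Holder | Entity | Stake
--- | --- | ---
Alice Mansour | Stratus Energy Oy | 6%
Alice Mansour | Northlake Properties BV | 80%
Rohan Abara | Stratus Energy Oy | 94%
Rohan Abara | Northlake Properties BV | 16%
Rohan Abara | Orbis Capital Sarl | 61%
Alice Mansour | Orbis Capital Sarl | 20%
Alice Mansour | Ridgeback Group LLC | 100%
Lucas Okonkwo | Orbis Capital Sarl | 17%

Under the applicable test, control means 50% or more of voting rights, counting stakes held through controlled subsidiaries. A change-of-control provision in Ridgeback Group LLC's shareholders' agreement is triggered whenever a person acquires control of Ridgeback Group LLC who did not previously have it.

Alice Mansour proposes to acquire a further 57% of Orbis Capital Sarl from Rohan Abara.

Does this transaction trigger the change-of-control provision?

The purchase adds only to Alice's holdings (Rohan's stake shrinks), so Alice is the only person who could newly come to control Ridgeback.
Alice holds 100% of Ridgeback, so Alice controls Ridgeback.
So Alice already controls Ridgeback before the transaction.
After the purchase, Alice's direct stake in Orbis rises to 20% + 57% = 77%, and Rohan's stake falls to 4%.
Alice controlled Ridgeback already, so this is not a new person acquiring control; every other person's position is unchanged or reduced.
No new person acquires control, so the clause is not triggered.

No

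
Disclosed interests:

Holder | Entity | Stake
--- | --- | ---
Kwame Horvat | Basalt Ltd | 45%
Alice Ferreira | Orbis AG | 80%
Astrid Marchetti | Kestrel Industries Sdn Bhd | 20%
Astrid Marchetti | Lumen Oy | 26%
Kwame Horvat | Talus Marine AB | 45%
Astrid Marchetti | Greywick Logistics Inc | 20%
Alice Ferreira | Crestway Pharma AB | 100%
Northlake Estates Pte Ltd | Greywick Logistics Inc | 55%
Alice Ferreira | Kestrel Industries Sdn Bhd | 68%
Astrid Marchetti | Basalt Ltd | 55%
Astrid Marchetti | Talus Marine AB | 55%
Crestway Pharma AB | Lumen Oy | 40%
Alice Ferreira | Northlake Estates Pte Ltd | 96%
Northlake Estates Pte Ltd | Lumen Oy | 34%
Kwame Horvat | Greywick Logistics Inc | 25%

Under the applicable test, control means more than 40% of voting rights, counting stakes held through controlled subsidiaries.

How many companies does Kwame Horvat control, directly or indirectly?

2

Kwame holds 45% of Basalt, so Kwame controls Basalt.
Kwame holds 45% of Talus, so Kwame controls Talus.
No other company's threshold is met.
Kwame controls 2 companies.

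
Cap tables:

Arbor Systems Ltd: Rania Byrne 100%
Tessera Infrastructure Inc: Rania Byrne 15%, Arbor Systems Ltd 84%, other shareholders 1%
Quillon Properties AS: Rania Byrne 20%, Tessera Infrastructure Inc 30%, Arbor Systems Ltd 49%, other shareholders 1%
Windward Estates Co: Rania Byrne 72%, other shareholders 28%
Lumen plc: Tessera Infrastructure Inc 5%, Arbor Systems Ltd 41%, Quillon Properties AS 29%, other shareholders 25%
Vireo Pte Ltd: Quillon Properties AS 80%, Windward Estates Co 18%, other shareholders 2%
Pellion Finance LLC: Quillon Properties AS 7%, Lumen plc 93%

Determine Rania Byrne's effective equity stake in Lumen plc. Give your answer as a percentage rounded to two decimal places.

Rania reaches Lumen along 7 paths.
Via Tessera: 15% × 5% = 0.75%.
Via Arbor → Tessera: 100% × 84% × 5% = 4.2%.
Via Arbor: 100% × 41% = 41%.
Via Quillon: 20% × 29% = 5.8%.
Via Tessera → Quillon: 15% × 30% × 29% = 1.305%.
Via Arbor → Tessera → Quillon: 100% × 84% × 30% × 29% = 7.308%.
Via Arbor → Quillon: 100% × 49% × 29% = 14.21%.
Total: 0.75% + 4.2% + 41% + 5.8% + 1.305% + 7.308% + 14.21% = 74.573%.
Rounded: 74.57%.

74.57%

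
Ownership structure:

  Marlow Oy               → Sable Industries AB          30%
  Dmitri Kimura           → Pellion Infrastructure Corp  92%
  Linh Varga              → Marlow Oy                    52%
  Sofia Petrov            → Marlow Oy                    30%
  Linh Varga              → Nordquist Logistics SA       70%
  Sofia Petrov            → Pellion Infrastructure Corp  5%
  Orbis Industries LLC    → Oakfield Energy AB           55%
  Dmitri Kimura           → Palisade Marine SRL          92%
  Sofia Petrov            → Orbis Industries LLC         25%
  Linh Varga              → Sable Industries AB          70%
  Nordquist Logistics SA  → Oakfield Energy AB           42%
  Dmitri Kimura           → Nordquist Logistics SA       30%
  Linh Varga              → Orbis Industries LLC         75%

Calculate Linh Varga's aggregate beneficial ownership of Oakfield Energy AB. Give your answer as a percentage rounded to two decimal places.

Linh reaches Oakfield along 2 paths.
Via Orbis: 75% × 55% = 41.25%.
Via Nordquist: 70% × 42% = 29.4%.
Total: 41.25% + 29.4% = 70.65%.

70.65%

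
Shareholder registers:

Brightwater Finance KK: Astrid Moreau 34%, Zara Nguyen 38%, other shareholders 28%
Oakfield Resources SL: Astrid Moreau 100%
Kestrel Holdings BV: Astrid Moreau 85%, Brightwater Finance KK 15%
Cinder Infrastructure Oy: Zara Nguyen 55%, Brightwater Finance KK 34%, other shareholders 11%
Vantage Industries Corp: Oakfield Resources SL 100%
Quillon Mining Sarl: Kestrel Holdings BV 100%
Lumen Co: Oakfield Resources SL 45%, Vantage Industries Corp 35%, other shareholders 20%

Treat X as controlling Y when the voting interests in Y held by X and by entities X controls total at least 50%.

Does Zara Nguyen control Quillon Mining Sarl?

Zara holds 55% of Cinder, so Zara controls Cinder.
Neither Zara nor any entity Zara controls holds any voting interest in Quillon.
So Zara does not control Quillon.

No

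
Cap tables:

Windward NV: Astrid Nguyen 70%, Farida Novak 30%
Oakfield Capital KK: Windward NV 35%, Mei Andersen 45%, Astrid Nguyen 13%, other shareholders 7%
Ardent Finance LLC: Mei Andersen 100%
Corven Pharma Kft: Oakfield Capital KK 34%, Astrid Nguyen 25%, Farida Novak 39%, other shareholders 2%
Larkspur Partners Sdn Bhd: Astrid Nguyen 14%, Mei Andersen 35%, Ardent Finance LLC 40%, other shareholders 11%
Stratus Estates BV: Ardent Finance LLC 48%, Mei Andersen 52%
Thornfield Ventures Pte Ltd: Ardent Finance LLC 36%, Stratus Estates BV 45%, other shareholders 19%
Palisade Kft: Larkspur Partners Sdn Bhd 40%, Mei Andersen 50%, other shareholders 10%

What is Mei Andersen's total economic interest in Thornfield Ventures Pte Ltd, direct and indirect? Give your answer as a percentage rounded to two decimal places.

Mei reaches Thornfield along 3 paths.
Via Ardent: 100% × 36% = 36%.
Via Ardent → Stratus: 100% × 48% × 45% = 21.6%.
Via Stratus: 52% × 45% = 23.4%.
Total: 36% + 21.6% + 23.4% = 81%.
Rounded: 81.00%.

81.00%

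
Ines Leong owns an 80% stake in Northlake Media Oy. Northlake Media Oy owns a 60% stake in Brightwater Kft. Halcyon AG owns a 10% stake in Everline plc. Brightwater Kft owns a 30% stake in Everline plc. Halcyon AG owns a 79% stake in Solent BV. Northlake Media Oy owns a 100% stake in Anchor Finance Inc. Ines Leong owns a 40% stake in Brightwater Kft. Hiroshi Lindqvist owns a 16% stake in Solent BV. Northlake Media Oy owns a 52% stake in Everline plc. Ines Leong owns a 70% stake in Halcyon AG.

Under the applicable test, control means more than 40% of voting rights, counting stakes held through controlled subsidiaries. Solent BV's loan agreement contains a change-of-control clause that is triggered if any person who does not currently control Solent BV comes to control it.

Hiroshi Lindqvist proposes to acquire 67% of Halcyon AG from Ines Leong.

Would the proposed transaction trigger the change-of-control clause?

The purchase adds only to Hiroshi's holdings (Ines's stake shrinks), so Hiroshi is the only person who could newly come to control Solent.
Hiroshi's largest direct stake is 16% in Solent, which does not meet the threshold, so Hiroshi controls no company.
In Solent, Hiroshi's side holds only 16%, not > 40%.
So before the transaction, Hiroshi does not control Solent.
After the purchase, Hiroshi holds 67% of Halcyon directly, and Ines's stake falls to 3%.
Hiroshi holds 67% of Halcyon, so Hiroshi controls Halcyon.
Hiroshi and Halcyon together hold 16% + 79% = 95% of Solent, so Hiroshi controls Solent.
Hiroshi did not control Solent before and does after, so the clause is triggered.

Yes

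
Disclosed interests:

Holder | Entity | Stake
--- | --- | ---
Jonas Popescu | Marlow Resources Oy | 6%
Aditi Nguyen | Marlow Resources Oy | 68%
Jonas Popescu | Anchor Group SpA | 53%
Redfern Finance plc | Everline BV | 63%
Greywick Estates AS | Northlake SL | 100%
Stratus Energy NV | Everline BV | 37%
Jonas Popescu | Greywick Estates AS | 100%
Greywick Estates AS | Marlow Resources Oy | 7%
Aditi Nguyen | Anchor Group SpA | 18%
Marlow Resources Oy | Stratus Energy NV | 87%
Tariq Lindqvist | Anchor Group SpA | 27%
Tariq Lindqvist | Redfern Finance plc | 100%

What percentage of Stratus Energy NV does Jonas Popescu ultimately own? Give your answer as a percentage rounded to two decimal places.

11.31%

Jonas reaches Stratus along 2 paths.
Via Marlow: 6% × 87% = 5.22%.
Via Greywick → Marlow: 100% × 7% × 87% = 6.09%.
Total: 5.22% + 6.09% = 11.31%.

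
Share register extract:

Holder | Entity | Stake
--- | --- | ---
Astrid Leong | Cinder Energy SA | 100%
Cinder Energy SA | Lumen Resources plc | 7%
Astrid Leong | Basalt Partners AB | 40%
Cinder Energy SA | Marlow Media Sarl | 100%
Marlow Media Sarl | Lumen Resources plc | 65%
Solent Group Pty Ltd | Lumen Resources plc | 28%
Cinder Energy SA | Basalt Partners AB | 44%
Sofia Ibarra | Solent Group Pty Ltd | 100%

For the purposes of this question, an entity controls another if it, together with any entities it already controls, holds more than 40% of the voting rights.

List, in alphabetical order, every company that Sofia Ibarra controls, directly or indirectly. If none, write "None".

Solent Group Pty Ltd

Sofia holds 100% of Solent, so Sofia controls Solent.
No other company's threshold is met.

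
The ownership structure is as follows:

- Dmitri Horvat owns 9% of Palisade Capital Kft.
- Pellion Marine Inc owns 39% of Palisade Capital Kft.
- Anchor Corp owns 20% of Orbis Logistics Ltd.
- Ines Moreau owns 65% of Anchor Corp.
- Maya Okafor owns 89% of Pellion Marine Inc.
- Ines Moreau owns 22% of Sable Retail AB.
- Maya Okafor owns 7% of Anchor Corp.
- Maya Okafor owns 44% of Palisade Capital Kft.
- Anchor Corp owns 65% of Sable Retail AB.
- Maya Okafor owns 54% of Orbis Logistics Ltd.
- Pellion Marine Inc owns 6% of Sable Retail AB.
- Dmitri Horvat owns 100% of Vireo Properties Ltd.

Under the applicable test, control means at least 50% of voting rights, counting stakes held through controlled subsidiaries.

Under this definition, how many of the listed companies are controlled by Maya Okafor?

Maya holds 89% of Pellion, so Maya controls Pellion.
Maya and Pellion together hold 44% + 39% = 83% of Palisade, so Maya controls Palisade.
Maya holds 54% of Orbis, so Maya controls Orbis.
No other company's threshold is met.
Maya controls 3 companies.

3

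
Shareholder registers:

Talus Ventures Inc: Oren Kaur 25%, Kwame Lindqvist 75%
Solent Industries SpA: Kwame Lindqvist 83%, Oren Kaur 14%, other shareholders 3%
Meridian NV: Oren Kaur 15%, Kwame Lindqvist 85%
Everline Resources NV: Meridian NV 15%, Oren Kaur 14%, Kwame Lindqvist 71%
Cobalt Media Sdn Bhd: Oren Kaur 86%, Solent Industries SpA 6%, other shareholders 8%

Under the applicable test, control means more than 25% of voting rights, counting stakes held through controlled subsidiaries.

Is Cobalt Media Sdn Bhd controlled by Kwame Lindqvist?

No

Kwame holds 75% of Talus, so Kwame controls Talus.
Kwame holds 83% of Solent, so Kwame controls Solent.
Kwame holds 85% of Meridian, so Kwame controls Meridian.
Meridian and Kwame together hold 15% + 71% = 86% of Everline, so Kwame controls Everline.
In Cobalt, Kwame's side holds only 6%, not > 25%.
So Kwame does not control Cobalt.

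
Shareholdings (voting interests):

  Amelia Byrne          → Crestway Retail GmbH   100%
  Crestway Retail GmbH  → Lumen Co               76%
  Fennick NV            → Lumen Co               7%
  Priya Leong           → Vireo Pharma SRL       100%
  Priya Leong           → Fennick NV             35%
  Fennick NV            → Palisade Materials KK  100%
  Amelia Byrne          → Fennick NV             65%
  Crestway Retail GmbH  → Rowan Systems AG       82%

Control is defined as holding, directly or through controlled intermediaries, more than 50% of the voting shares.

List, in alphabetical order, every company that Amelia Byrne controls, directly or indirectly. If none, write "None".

Crestway Retail GmbH, Fennick NV, Lumen Co, Palisade Materials KK, Rowan Systems AG

Amelia holds 100% of Crestway, so Amelia controls Crestway.
Amelia holds 65% of Fennick, so Amelia controls Fennick.
Crestway holds 82% of Rowan, so Amelia controls Rowan.
Fennick holds 100% of Palisade, so Amelia controls Palisade.
Crestway and Fennick together hold 76% + 7% = 83% of Lumen, so Amelia controls Lumen.
No other company's threshold is met.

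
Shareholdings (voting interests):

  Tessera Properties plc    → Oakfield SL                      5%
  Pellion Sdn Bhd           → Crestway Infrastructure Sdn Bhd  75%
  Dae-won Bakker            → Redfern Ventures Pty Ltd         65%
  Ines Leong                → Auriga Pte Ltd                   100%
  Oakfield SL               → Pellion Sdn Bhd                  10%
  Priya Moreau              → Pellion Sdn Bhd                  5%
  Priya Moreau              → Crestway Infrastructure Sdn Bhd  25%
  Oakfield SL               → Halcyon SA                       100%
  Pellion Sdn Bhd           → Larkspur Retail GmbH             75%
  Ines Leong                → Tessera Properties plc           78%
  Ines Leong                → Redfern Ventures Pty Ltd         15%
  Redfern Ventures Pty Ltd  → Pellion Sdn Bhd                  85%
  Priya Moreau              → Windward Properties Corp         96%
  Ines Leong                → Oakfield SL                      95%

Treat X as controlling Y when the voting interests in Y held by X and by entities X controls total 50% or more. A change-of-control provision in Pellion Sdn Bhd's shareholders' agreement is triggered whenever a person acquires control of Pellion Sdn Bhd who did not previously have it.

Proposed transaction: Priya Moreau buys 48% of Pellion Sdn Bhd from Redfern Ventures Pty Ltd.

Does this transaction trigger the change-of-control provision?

The purchase adds only to Priya's holdings (Redfern's stake shrinks), so Priya is the only person who could newly come to control Pellion.
Priya holds 96% of Windward, so Priya controls Windward.
In Pellion, Priya's side holds only 5%, not ≥ 50%.
So before the transaction, Priya does not control Pellion.
After the purchase, Priya's direct stake in Pellion rises to 5% + 48% = 53%, and Redfern's stake falls to 37%.
Priya holds 53% of Pellion, so Priya controls Pellion.
Priya did not control Pellion before and does after, so the clause is triggered.

Yes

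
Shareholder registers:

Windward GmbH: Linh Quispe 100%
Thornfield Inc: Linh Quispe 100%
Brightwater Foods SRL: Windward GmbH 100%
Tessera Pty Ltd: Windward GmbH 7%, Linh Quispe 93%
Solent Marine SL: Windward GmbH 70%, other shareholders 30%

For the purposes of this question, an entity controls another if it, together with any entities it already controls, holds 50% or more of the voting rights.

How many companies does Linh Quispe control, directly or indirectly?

Linh holds 100% of Windward, so Linh controls Windward.
Linh holds 100% of Thornfield, so Linh controls Thornfield.
Windward holds 100% of Brightwater, so Linh controls Brightwater.
Windward and Linh together hold 7% + 93% = 100% of Tessera, so Linh controls Tessera.
Windward holds 70% of Solent, so Linh controls Solent.
Linh controls 5 companies.

5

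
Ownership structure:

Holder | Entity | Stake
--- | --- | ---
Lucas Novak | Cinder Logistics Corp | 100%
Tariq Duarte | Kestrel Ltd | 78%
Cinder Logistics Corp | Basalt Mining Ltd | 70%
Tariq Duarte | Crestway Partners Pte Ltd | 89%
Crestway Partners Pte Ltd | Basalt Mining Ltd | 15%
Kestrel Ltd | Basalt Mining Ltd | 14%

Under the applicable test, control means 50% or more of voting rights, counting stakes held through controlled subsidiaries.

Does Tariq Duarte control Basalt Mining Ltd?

Tariq holds 78% of Kestrel, so Tariq controls Kestrel.
Tariq holds 89% of Crestway, so Tariq controls Crestway.
In Basalt, Tariq's side holds only 14% + 15% = 29%, not ≥ 50%.
So Tariq does not control Basalt.

No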